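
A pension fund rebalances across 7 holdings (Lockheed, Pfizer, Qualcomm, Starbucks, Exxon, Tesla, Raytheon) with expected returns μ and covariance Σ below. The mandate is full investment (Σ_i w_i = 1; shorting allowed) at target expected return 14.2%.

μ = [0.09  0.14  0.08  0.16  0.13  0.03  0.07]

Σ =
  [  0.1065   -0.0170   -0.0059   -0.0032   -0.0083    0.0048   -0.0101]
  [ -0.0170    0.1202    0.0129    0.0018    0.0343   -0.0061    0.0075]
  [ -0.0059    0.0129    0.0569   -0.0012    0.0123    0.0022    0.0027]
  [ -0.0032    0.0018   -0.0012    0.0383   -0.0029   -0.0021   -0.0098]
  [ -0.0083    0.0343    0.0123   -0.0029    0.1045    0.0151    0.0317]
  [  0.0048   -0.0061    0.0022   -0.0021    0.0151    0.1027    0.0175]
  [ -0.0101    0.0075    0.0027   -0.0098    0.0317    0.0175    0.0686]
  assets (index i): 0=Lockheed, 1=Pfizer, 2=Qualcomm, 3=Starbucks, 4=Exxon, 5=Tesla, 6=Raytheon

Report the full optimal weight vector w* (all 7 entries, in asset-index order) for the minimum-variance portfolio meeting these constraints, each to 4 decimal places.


0.1221  0.1017  0.0612  0.5822  0.1087  -0.0726  0.0967

p=Σ⁻¹μ = [1.3841  0.8948  1.2469  4.7127  0.5960  0.0117  1.4721]
q=Σ⁻¹𝟙 = [13.8574  6.9412  16.8120  32.4304  0.9902  6.6470  17.6766]
a=μᵀp=1.284493  b=𝟙ᵀp=10.318265  c=𝟙ᵀq=95.354903  D=ac−b²=16.016111
λ₁=(c·0.142−b)/D = (95.354903·0.142−10.318265)/16.016111 = 0.201181
λ₂=(a−b·0.142)/D = (1.284493−10.318265·0.142)/16.016111 = -0.011282
w* = 0.201181·p + -0.011282·q:
  w_0 = 0.201181·1.3841 + -0.011282·13.8574 = 0.1221  (Lockheed)
  w_1 = 0.201181·0.8948 + -0.011282·6.9412 = 0.1017  (Pfizer)
  w_2 = 0.201181·1.2469 + -0.011282·16.8120 = 0.0612  (Qualcomm)
  w_3 = 0.201181·4.7127 + -0.011282·32.4304 = 0.5822  (Starbucks)
  w_4 = 0.201181·0.5960 + -0.011282·0.9902 = 0.1087  (Exxon)
  w_5 = 0.201181·0.0117 + -0.011282·6.6470 = -0.0726  (Tesla)
  w_6 = 0.201181·1.4721 + -0.011282·17.6766 = 0.0967  (Raytheon)
Σw_i=1.0000  μᵀw=0.1420
σ²=wᵀΣw=λ₁·μ_p+λ₂ = 0.201181·0.142 + -0.011282 = 0.017285 ≈ 0.0173


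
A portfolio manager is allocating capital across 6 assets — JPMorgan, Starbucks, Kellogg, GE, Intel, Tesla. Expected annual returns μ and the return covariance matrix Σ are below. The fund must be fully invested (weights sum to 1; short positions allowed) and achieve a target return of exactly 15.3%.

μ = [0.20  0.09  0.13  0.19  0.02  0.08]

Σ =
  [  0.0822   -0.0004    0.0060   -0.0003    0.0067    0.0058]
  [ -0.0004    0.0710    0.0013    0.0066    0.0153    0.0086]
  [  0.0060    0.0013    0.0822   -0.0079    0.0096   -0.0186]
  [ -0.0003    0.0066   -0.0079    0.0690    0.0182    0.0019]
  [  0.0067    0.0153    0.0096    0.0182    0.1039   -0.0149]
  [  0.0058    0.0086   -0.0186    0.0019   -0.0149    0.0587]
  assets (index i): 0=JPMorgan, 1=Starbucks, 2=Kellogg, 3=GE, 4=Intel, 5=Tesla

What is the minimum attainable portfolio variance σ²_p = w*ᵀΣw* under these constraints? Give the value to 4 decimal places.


p=Σ⁻¹μ = [2.2463  0.9199  2.0860  3.0361  -0.6096  1.4141]
q=Σ⁻¹𝟙 = [8.9402  8.4746  16.7030  13.1826  7.0401  21.5637]
a=μᵀp=1.481017  b=𝟙ᵀp=9.092752  c=𝟙ᵀq=75.904282  D=ac−b²=29.737367
λ₁=(c·0.153−b)/D = (75.904282·0.153−9.092752)/29.737367 = 0.084762
λ₂=(a−b·0.153)/D = (1.481017−9.092752·0.153)/29.737367 = 0.003021
w* = 0.084762·p + 0.003021·q:
  w_0 = 0.084762·2.2463 + 0.003021·8.9402 = 0.2174  (JPMorgan)
  w_1 = 0.084762·0.9199 + 0.003021·8.4746 = 0.1036  (Starbucks)
  w_2 = 0.084762·2.0860 + 0.003021·16.7030 = 0.2273  (Kellogg)
  w_3 = 0.084762·3.0361 + 0.003021·13.1826 = 0.2972  (GE)
  w_4 = 0.084762·-0.6096 + 0.003021·7.0401 = -0.0304  (Intel)
  w_5 = 0.084762·1.4141 + 0.003021·21.5637 = 0.1850  (Tesla)
Σw_i=1.0000  μᵀw=0.1530
σ²=wᵀΣw=λ₁·μ_p+λ₂ = 0.084762·0.153 + 0.003021 = 0.015989 ≈ 0.0160

0.0160


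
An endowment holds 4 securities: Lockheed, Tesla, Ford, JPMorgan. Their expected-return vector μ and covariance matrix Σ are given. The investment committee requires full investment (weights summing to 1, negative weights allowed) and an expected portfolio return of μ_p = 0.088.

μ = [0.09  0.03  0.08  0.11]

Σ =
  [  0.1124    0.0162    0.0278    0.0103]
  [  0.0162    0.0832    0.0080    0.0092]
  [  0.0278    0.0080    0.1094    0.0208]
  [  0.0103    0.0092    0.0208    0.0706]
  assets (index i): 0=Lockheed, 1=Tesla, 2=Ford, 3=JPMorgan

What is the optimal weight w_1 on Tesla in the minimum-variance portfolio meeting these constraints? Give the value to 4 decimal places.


g=Σ⁻¹μ = [0.5875  0.0642  0.3167  1.3707]
h=Σ⁻¹𝟙 = [5.3200  9.3144  5.0775  10.6785]
a=μᵀg=0.230913  b=𝟙ᵀg=2.339060  c=𝟙ᵀh=30.390297  D=ac−b²=1.546320
λ₁=(c·0.088−b)/D = (30.390297·0.088−2.339060)/1.546320 = 0.216829
λ₂=(a−b·0.088)/D = (0.230913−2.339060·0.088)/1.546320 = 0.016217
w* = 0.216829·g + 0.016217·h:
  w_0 = 0.216829·0.5875 + 0.016217·5.3200 = 0.2137  (Lockheed)
  w_1 = 0.216829·0.0642 + 0.016217·9.3144 = 0.1650  (Tesla)
  w_2 = 0.216829·0.3167 + 0.016217·5.0775 = 0.1510  (Ford)
  w_3 = 0.216829·1.3707 + 0.016217·10.6785 = 0.4704  (JPMorgan)
Σw_i=1.0000  μᵀw=0.0880
σ²=wᵀΣw=λ₁·μ_p+λ₂ = 0.216829·0.088 + 0.016217 = 0.035297 ≈ 0.0353

0.1650


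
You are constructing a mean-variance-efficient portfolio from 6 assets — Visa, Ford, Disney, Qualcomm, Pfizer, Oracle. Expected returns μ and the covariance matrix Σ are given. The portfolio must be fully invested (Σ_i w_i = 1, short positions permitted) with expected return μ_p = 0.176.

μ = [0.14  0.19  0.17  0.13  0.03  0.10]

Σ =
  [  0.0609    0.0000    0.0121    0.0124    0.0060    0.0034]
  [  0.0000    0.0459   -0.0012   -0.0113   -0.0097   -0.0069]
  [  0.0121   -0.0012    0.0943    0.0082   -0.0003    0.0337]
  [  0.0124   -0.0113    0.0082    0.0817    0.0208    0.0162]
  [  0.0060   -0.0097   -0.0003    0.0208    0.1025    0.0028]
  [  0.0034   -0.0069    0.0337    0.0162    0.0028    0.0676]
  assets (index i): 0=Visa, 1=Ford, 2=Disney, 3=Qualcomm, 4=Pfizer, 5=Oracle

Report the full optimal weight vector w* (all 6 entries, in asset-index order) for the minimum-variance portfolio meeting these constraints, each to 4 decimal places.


p=Σ⁻¹μ = [1.6512  4.7673  1.1947  1.6293  0.2959  0.8845]
q=Σ⁻¹𝟙 = [12.1236  27.9831  4.2289  8.9577  9.5508  12.3889]
a=μᵀp=1.649193  b=𝟙ᵀp=10.422920  c=𝟙ᵀq=75.232979  D=ac−b²=15.436402
λ₁=(c·0.176−b)/D = (75.232979·0.176−10.422920)/15.436402 = 0.182561
λ₂=(a−b·0.176)/D = (1.649193−10.422920·0.176)/15.436402 = -0.012000
w* = 0.182561·p + -0.012000·q:
  w_0 = 0.182561·1.6512 + -0.012000·12.1236 = 0.1560  (Visa)
  w_1 = 0.182561·4.7673 + -0.012000·27.9831 = 0.5345  (Ford)
  w_2 = 0.182561·1.1947 + -0.012000·4.2289 = 0.1674  (Disney)
  w_3 = 0.182561·1.6293 + -0.012000·8.9577 = 0.1900  (Qualcomm)
  w_4 = 0.182561·0.2959 + -0.012000·9.5508 = -0.0606  (Pfizer)
  w_5 = 0.182561·0.8845 + -0.012000·12.3889 = 0.0128  (Oracle)
Σw_i=1.0000  μᵀw=0.1760
σ²=wᵀΣw=λ₁·μ_p+λ₂ = 0.182561·0.176 + -0.012000 = 0.020130 ≈ 0.0201

0.1560  0.5345  0.1674  0.1900  -0.0606  0.0128


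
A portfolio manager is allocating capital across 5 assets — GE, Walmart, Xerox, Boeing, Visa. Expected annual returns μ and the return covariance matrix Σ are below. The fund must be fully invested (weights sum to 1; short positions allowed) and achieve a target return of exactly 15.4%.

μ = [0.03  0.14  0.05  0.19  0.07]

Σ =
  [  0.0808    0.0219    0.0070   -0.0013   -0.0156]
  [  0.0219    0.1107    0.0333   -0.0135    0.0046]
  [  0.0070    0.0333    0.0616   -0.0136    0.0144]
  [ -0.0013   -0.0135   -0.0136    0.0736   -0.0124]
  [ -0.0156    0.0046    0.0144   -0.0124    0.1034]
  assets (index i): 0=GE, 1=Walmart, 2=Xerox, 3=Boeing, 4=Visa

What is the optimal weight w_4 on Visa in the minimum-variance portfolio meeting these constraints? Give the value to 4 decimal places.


x=Σ⁻¹μ = [0.1758  1.4220  0.4855  3.0942  0.9437]
y=Σ⁻¹𝟙 = [12.6038  4.1654  14.0344  19.1429  11.7286]
a=μᵀx=0.882575  b=𝟙ᵀx=6.121148  c=𝟙ᵀy=61.675122  D=ac−b²=16.964451
λ₁=(c·0.154−b)/D = (61.675122·0.154−6.121148)/16.964451 = 0.199053
λ₂=(a−b·0.154)/D = (0.882575−6.121148·0.154)/16.964451 = -0.003542
w* = 0.199053·x + -0.003542·y:
  w_0 = 0.199053·0.1758 + -0.003542·12.6038 = -0.0096  (GE)
  w_1 = 0.199053·1.4220 + -0.003542·4.1654 = 0.2683  (Walmart)
  w_2 = 0.199053·0.4855 + -0.003542·14.0344 = 0.0469  (Xerox)
  w_3 = 0.199053·3.0942 + -0.003542·19.1429 = 0.5481  (Boeing)
  w_4 = 0.199053·0.9437 + -0.003542·11.7286 = 0.1463  (Visa)
Σw_i=1.0000  μᵀw=0.1540
σ²=wᵀΣw=λ₁·μ_p+λ₂ = 0.199053·0.154 + -0.003542 = 0.027112 ≈ 0.0271

0.1463


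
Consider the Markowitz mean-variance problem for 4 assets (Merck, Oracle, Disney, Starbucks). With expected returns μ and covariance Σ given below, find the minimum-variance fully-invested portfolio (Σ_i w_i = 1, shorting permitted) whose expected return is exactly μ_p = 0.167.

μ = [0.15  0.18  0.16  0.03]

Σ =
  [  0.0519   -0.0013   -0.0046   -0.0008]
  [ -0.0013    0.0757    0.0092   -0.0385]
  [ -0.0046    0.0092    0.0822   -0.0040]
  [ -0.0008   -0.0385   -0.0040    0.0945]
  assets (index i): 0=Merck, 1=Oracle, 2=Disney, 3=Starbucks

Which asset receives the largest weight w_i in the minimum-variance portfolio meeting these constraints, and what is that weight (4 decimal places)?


p=Σ⁻¹μ = [3.1574  3.0535  1.8625  1.6671]
q=Σ⁻¹𝟙 = [21.1954  22.5337  11.8243  20.4423]
a=μᵀp=1.371264  b=𝟙ᵀp=9.740528  c=𝟙ᵀq=75.995695  D=ac−b²=9.332261
λ₁=(c·0.167−b)/D = (75.995695·0.167−9.740528)/9.332261 = 0.316188
λ₂=(a−b·0.167)/D = (1.371264−9.740528·0.167)/9.332261 = -0.027368
w* = 0.316188·p + -0.027368·q:
  w_0 = 0.316188·3.1574 + -0.027368·21.1954 = 0.4183  (Merck)
  w_1 = 0.316188·3.0535 + -0.027368·22.5337 = 0.3488  (Oracle)
  w_2 = 0.316188·1.8625 + -0.027368·11.8243 = 0.2653  (Disney)
  w_3 = 0.316188·1.6671 + -0.027368·20.4423 = -0.0324  (Starbucks)
Σw_i=1.0000  μᵀw=0.1670
σ²=wᵀΣw=λ₁·μ_p+λ₂ = 0.316188·0.167 + -0.027368 = 0.025436 ≈ 0.0254

Merck (0.4183)


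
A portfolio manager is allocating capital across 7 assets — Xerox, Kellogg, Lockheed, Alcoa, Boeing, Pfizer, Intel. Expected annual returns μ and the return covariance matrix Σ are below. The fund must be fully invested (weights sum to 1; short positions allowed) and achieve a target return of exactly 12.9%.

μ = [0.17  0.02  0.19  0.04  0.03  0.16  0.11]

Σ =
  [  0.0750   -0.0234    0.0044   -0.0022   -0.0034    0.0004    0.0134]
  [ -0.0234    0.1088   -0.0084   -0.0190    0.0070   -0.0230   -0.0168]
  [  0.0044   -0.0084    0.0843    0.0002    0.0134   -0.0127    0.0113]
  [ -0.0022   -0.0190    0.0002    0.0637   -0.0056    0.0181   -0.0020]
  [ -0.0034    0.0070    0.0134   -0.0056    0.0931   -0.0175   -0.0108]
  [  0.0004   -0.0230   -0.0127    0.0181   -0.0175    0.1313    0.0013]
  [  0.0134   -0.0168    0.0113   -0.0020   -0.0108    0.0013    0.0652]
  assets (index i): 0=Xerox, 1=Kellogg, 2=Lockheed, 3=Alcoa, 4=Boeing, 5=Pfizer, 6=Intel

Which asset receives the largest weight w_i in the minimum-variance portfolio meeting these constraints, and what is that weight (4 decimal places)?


p=Σ⁻¹μ = [2.4198  1.5267  2.2825  0.7735  0.4683  1.6428  1.2561]
q=Σ⁻¹𝟙 = [17.4434  21.7376  10.0850  21.3998  13.7826  11.0518  18.3248]
a=μᵀp=1.321587  b=𝟙ᵀp=10.369769  c=𝟙ᵀq=113.825030  D=ac−b²=42.897567
λ₁=(c·0.129−b)/D = (113.825030·0.129−10.369769)/42.897567 = 0.100557
λ₂=(a−b·0.129)/D = (1.321587−10.369769·0.129)/42.897567 = -0.000376
w* = 0.100557·p + -0.000376·q:
  w_0 = 0.100557·2.4198 + -0.000376·17.4434 = 0.2368  (Xerox)
  w_1 = 0.100557·1.5267 + -0.000376·21.7376 = 0.1454  (Kellogg)
  w_2 = 0.100557·2.2825 + -0.000376·10.0850 = 0.2257  (Lockheed)
  w_3 = 0.100557·0.7735 + -0.000376·21.3998 = 0.0697  (Alcoa)
  w_4 = 0.100557·0.4683 + -0.000376·13.7826 = 0.0419  (Boeing)
  w_5 = 0.100557·1.6428 + -0.000376·11.0518 = 0.1610  (Pfizer)
  w_6 = 0.100557·1.2561 + -0.000376·18.3248 = 0.1194  (Intel)
Σw_i=1.0000  μᵀw=0.1290
σ²=wᵀΣw=λ₁·μ_p+λ₂ = 0.100557·0.129 + -0.000376 = 0.012596 ≈ 0.0126

Xerox (0.2368)


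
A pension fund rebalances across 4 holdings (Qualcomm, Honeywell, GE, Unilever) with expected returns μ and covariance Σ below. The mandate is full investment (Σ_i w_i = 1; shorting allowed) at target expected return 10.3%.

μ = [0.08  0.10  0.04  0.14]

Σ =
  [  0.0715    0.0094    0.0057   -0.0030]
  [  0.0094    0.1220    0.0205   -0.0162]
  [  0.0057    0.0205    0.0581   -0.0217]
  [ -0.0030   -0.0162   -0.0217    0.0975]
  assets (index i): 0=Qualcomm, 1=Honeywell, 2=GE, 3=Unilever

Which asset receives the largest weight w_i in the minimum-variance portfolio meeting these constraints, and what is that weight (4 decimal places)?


Unilever (0.4250)

x=Σ⁻¹μ = [1.0095  0.8189  0.9807  1.8213]
y=Σ⁻¹𝟙 = [12.2810  6.0439  19.8732  16.0616]
a=μᵀx=0.456862  b=𝟙ᵀx=4.630421  c=𝟙ᵀy=54.259731  D=ac−b²=3.348399
λ₁=(c·0.103−b)/D = (54.259731·0.103−4.630421)/3.348399 = 0.286206
λ₂=(a−b·0.103)/D = (0.456862−4.630421·0.103)/3.348399 = -0.005994
w* = 0.286206·x + -0.005994·y:
  w_0 = 0.286206·1.0095 + -0.005994·12.2810 = 0.2153  (Qualcomm)
  w_1 = 0.286206·0.8189 + -0.005994·6.0439 = 0.1982  (Honeywell)
  w_2 = 0.286206·0.9807 + -0.005994·19.8732 = 0.1616  (GE)
  w_3 = 0.286206·1.8213 + -0.005994·16.0616 = 0.4250  (Unilever)
Σw_i=1.0000  μᵀw=0.1030
σ²=wᵀΣw=λ₁·μ_p+λ₂ = 0.286206·0.103 + -0.005994 = 0.023485 ≈ 0.0235


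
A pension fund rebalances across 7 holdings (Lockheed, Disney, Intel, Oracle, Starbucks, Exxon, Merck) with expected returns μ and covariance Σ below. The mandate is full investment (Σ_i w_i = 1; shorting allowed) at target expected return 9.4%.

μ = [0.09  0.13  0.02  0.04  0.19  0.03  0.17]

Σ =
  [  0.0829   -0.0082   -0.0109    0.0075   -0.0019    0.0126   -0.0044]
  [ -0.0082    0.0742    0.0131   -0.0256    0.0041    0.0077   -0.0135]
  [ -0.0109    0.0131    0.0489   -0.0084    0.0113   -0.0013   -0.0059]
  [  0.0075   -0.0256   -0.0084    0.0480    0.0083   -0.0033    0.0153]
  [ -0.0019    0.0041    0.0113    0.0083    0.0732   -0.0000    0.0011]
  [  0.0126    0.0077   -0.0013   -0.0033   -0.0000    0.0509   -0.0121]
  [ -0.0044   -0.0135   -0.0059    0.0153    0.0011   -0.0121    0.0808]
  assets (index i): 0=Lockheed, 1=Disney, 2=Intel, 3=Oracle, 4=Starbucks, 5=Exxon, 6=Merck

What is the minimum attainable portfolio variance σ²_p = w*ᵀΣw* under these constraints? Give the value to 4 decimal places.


g=Σ⁻¹μ = [1.3600  2.4335  -0.0486  0.7419  2.3806  0.5225  2.4864]
h=Σ⁻¹𝟙 = [12.5919  21.4996  23.7667  29.9210  5.4882  19.5258  15.5731]
a=μᵀg=1.358138  b=𝟙ᵀg=9.876366  c=𝟙ᵀh=128.366377  D=ac−b²=76.796703
λ₁=(c·0.094−b)/D = (128.366377·0.094−9.876366)/76.796703 = 0.028518
λ₂=(a−b·0.094)/D = (1.358138−9.876366·0.094)/76.796703 = 0.005596
w* = 0.028518·g + 0.005596·h:
  w_0 = 0.028518·1.3600 + 0.005596·12.5919 = 0.1092  (Lockheed)
  w_1 = 0.028518·2.4335 + 0.005596·21.4996 = 0.1897  (Disney)
  w_2 = 0.028518·-0.0486 + 0.005596·23.7667 = 0.1316  (Intel)
  w_3 = 0.028518·0.7419 + 0.005596·29.9210 = 0.1886  (Oracle)
  w_4 = 0.028518·2.3806 + 0.005596·5.4882 = 0.0986  (Starbucks)
  w_5 = 0.028518·0.5225 + 0.005596·19.5258 = 0.1242  (Exxon)
  w_6 = 0.028518·2.4864 + 0.005596·15.5731 = 0.1581  (Merck)
Σw_i=1.0000  μᵀw=0.0940
σ²=wᵀΣw=λ₁·μ_p+λ₂ = 0.028518·0.094 + 0.005596 = 0.008277 ≈ 0.0083

0.0083


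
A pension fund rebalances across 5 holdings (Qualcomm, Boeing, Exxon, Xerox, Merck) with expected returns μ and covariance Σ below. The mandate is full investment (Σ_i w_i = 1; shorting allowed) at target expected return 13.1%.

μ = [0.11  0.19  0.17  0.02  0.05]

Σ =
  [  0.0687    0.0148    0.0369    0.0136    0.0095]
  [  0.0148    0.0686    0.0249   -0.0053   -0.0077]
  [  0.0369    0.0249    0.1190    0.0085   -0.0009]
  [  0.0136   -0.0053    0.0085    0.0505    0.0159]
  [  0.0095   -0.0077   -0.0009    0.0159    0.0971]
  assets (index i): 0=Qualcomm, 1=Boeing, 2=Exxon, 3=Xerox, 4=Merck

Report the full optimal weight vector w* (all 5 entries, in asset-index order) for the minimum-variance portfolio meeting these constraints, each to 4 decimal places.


0.1195  0.4565  0.1209  0.1528  0.1503

p=Σ⁻¹μ = [0.5517  2.4702  0.7323  0.1840  0.6335]
q=Σ⁻¹𝟙 = [5.6091  14.6986  2.4470  16.8468  8.1795]
a=μᵀp=0.689862  b=𝟙ᵀp=4.571640  c=𝟙ᵀq=47.781059  D=ac−b²=12.062437
λ₁=(c·0.131−b)/D = (47.781059·0.131−4.571640)/12.062437 = 0.139912
λ₂=(a−b·0.131)/D = (0.689862−4.571640·0.131)/12.062437 = 0.007542
w* = 0.139912·p + 0.007542·q:
  w_0 = 0.139912·0.5517 + 0.007542·5.6091 = 0.1195  (Qualcomm)
  w_1 = 0.139912·2.4702 + 0.007542·14.6986 = 0.4565  (Boeing)
  w_2 = 0.139912·0.7323 + 0.007542·2.4470 = 0.1209  (Exxon)
  w_3 = 0.139912·0.1840 + 0.007542·16.8468 = 0.1528  (Xerox)
  w_4 = 0.139912·0.6335 + 0.007542·8.1795 = 0.1503  (Merck)
Σw_i=1.0000  μᵀw=0.1310
σ²=wᵀΣw=λ₁·μ_p+λ₂ = 0.139912·0.131 + 0.007542 = 0.025871 ≈ 0.0259


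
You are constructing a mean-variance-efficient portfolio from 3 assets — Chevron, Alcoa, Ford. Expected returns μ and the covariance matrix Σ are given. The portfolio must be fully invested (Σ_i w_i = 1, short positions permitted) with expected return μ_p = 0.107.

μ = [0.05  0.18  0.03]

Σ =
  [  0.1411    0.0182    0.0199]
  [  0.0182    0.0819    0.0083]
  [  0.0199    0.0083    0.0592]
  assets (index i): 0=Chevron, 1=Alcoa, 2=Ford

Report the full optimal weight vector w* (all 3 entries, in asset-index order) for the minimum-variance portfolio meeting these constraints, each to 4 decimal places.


0.1055  0.4993  0.3953

p=Σ⁻¹μ = [0.0484  2.1681  0.1865]
q=Σ⁻¹𝟙 = [3.8012  9.9239  14.2228]
a=μᵀp=0.398281  b=𝟙ᵀp=2.403049  c=𝟙ᵀq=27.947894  D=ac−b²=5.356480
λ₁=(c·0.107−b)/D = (27.947894·0.107−2.403049)/5.356480 = 0.109657
λ₂=(a−b·0.107)/D = (0.398281−2.403049·0.107)/5.356480 = 0.026352
w* = 0.109657·p + 0.026352·q:
  w_0 = 0.109657·0.0484 + 0.026352·3.8012 = 0.1055  (Chevron)
  w_1 = 0.109657·2.1681 + 0.026352·9.9239 = 0.4993  (Alcoa)
  w_2 = 0.109657·0.1865 + 0.026352·14.2228 = 0.3953  (Ford)
Σw_i=1.0000  μᵀw=0.1070
σ²=wᵀΣw=λ₁·μ_p+λ₂ = 0.109657·0.107 + 0.026352 = 0.038086 ≈ 0.0381


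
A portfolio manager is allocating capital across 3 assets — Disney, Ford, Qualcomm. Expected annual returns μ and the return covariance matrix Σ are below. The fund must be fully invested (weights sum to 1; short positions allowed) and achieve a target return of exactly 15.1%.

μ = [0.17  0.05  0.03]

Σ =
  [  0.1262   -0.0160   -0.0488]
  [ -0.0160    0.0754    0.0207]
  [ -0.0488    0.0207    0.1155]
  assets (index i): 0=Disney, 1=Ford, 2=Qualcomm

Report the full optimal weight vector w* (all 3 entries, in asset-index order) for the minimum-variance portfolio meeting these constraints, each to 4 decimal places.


0.8608  0.0245  0.1147

p=Σ⁻¹μ = [1.7854  0.8031  0.8701]
q=Σ⁻¹𝟙 = [14.3595  12.9020  12.4128]
a=μᵀp=0.369771  b=𝟙ᵀp=3.458604  c=𝟙ᵀq=39.674286  D=ac−b²=2.708444
λ₁=(c·0.151−b)/D = (39.674286·0.151−3.458604)/2.708444 = 0.934933
λ₂=(a−b·0.151)/D = (0.369771−3.458604·0.151)/2.708444 = -0.056297
w* = 0.934933·p + -0.056297·q:
  w_0 = 0.934933·1.7854 + -0.056297·14.3595 = 0.8608  (Disney)
  w_1 = 0.934933·0.8031 + -0.056297·12.9020 = 0.0245  (Ford)
  w_2 = 0.934933·0.8701 + -0.056297·12.4128 = 0.1147  (Qualcomm)
Σw_i=1.0000  μᵀw=0.1510
σ²=wᵀΣw=λ₁·μ_p+λ₂ = 0.934933·0.151 + -0.056297 = 0.084877 ≈ 0.0849


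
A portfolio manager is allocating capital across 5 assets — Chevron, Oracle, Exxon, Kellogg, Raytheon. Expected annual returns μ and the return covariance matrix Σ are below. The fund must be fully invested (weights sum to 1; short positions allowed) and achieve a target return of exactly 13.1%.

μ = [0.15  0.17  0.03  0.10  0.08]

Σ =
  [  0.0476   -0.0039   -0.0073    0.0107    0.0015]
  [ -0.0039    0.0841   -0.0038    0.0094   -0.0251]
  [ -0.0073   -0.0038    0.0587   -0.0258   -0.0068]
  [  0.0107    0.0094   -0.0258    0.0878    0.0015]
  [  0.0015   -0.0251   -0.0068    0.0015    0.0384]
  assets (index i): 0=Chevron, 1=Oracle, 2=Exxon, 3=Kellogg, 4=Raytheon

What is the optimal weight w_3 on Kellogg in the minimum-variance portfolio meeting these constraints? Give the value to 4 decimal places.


0.0089

g=Σ⁻¹μ = [3.4199  3.5509  2.0848  0.8759  4.6057]
h=Σ⁻¹𝟙 = [23.6019  27.3099  33.8028  14.6957  48.3826]
a=μᵀg=1.635229  b=𝟙ᵀg=14.537224  c=𝟙ᵀh=147.792824  D=ac−b²=30.344234
λ₁=(c·0.131−b)/D = (147.792824·0.131−14.537224)/30.344234 = 0.158964
λ₂=(a−b·0.131)/D = (1.635229−14.537224·0.131)/30.344234 = -0.008870
w* = 0.158964·g + -0.008870·h:
  w_0 = 0.158964·3.4199 + -0.008870·23.6019 = 0.3343  (Chevron)
  w_1 = 0.158964·3.5509 + -0.008870·27.3099 = 0.3222  (Oracle)
  w_2 = 0.158964·2.0848 + -0.008870·33.8028 = 0.0316  (Exxon)
  w_3 = 0.158964·0.8759 + -0.008870·14.6957 = 0.0089  (Kellogg)
  w_4 = 0.158964·4.6057 + -0.008870·48.3826 = 0.3030  (Raytheon)
Σw_i=1.0000  μᵀw=0.1310
σ²=wᵀΣw=λ₁·μ_p+λ₂ = 0.158964·0.131 + -0.008870 = 0.011954 ≈ 0.0120


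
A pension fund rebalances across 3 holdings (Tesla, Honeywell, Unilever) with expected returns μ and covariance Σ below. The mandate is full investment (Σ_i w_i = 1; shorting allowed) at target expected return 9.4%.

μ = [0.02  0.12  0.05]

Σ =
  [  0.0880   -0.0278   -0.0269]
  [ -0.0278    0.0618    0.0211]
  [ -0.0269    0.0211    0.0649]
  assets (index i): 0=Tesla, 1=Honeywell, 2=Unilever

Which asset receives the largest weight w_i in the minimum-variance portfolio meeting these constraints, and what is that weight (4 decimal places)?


p=Σ⁻¹μ = [1.0920  2.2670  0.4860]
q=Σ⁻¹𝟙 = [23.4696  20.4238  18.4960]
a=μᵀp=0.318185  b=𝟙ᵀp=3.845043  c=𝟙ᵀq=62.389344  D=ac−b²=5.067013
λ₁=(c·0.094−b)/D = (62.389344·0.094−3.845043)/5.067013 = 0.398569
λ₂=(a−b·0.094)/D = (0.318185−3.845043·0.094)/5.067013 = -0.008535
w* = 0.398569·p + -0.008535·q:
  w_0 = 0.398569·1.0920 + -0.008535·23.4696 = 0.2349  (Tesla)
  w_1 = 0.398569·2.2670 + -0.008535·20.4238 = 0.7293  (Honeywell)
  w_2 = 0.398569·0.4860 + -0.008535·18.4960 = 0.0358  (Unilever)
Σw_i=1.0000  μᵀw=0.0940
σ²=wᵀΣw=λ₁·μ_p+λ₂ = 0.398569·0.094 + -0.008535 = 0.028930 ≈ 0.0289

Honeywell (0.7293)


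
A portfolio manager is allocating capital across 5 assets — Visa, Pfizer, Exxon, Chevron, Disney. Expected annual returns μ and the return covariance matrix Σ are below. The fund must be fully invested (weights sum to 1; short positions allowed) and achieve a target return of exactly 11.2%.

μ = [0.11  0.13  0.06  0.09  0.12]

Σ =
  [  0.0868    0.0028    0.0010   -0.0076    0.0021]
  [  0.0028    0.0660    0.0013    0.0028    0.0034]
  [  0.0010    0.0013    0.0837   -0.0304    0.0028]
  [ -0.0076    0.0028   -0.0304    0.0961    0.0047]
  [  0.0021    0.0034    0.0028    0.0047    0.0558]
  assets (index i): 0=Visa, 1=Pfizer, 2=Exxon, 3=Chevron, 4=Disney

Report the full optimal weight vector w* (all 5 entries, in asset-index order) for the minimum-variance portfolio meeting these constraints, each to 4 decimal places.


u=Σ⁻¹μ = [1.2619  1.7483  1.0601  1.2308  1.8397]
v=Σ⁻¹𝟙 = [11.9226  12.9062  16.7726  15.5677  14.5332]
a=μᵀu=0.761223  b=𝟙ᵀu=7.140722  c=𝟙ᵀv=71.702264  D=ac−b²=3.591463
λ₁=(c·0.112−b)/D = (71.702264·0.112−7.140722)/3.591463 = 0.247791
λ₂=(a−b·0.112)/D = (0.761223−7.140722·0.112)/3.591463 = -0.010731
w* = 0.247791·u + -0.010731·v:
  w_0 = 0.247791·1.2619 + -0.010731·11.9226 = 0.1848  (Visa)
  w_1 = 0.247791·1.7483 + -0.010731·12.9062 = 0.2947  (Pfizer)
  w_2 = 0.247791·1.0601 + -0.010731·16.7726 = 0.0827  (Exxon)
  w_3 = 0.247791·1.2308 + -0.010731·15.5677 = 0.1379  (Chevron)
  w_4 = 0.247791·1.8397 + -0.010731·14.5332 = 0.2999  (Disney)
Σw_i=1.0000  μᵀw=0.1120
σ²=wᵀΣw=λ₁·μ_p+λ₂ = 0.247791·0.112 + -0.010731 = 0.017022 ≈ 0.0170

0.1848  0.2947  0.0827  0.1379  0.2999


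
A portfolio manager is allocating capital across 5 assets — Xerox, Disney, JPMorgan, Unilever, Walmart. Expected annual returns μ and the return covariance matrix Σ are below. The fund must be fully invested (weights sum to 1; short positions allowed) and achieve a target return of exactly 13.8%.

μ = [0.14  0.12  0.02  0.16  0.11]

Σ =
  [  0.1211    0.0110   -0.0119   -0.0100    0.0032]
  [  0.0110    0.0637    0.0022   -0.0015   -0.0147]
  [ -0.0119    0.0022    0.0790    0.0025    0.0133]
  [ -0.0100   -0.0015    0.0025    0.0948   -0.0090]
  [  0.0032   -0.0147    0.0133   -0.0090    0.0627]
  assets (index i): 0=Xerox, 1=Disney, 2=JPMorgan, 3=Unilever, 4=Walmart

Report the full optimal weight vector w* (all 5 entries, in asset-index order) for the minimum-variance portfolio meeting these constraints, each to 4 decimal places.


p=Σ⁻¹μ = [1.0300  2.3576  -0.1589  2.0835  2.5873]
q=Σ⁻¹𝟙 = [8.0620  18.8679  9.5851  13.3284  19.8410]
a=μᵀp=1.041904  b=𝟙ᵀp=7.899585  c=𝟙ᵀq=69.684411  D=ac−b²=10.201056
λ₁=(c·0.138−b)/D = (69.684411·0.138−7.899585)/10.201056 = 0.168303
λ₂=(a−b·0.138)/D = (1.041904−7.899585·0.138)/10.201056 = -0.004729
w* = 0.168303·p + -0.004729·q:
  w_0 = 0.168303·1.0300 + -0.004729·8.0620 = 0.1352  (Xerox)
  w_1 = 0.168303·2.3576 + -0.004729·18.8679 = 0.3076  (Disney)
  w_2 = 0.168303·-0.1589 + -0.004729·9.5851 = -0.0721  (JPMorgan)
  w_3 = 0.168303·2.0835 + -0.004729·13.3284 = 0.2876  (Unilever)
  w_4 = 0.168303·2.5873 + -0.004729·19.8410 = 0.3416  (Walmart)
Σw_i=1.0000  μᵀw=0.1380
σ²=wᵀΣw=λ₁·μ_p+λ₂ = 0.168303·0.138 + -0.004729 = 0.018497 ≈ 0.0185

0.1352  0.3076  -0.0721  0.2876  0.3416


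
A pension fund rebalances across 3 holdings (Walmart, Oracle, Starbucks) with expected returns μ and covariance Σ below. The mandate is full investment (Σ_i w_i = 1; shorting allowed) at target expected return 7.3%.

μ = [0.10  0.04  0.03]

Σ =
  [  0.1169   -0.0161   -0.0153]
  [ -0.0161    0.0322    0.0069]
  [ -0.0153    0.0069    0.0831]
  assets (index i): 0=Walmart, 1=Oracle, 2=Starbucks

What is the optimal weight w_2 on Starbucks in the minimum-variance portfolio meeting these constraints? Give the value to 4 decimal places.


u=Σ⁻¹μ = [1.1492  1.7248  0.4294]
v=Σ⁻¹𝟙 = [15.0665  36.0577  11.8137]
a=μᵀu=0.196792  b=𝟙ᵀu=3.303372  c=𝟙ᵀv=62.937916  D=ac−b²=1.473403
λ₁=(c·0.073−b)/D = (62.937916·0.073−3.303372)/1.473403 = 0.876268
λ₂=(a−b·0.073)/D = (0.196792−3.303372·0.073)/1.473403 = -0.030103
w* = 0.876268·u + -0.030103·v:
  w_0 = 0.876268·1.1492 + -0.030103·15.0665 = 0.5534  (Walmart)
  w_1 = 0.876268·1.7248 + -0.030103·36.0577 = 0.4259  (Oracle)
  w_2 = 0.876268·0.4294 + -0.030103·11.8137 = 0.0206  (Starbucks)
Σw_i=1.0000  μᵀw=0.0730
σ²=wᵀΣw=λ₁·μ_p+λ₂ = 0.876268·0.073 + -0.030103 = 0.033864 ≈ 0.0339

0.0206


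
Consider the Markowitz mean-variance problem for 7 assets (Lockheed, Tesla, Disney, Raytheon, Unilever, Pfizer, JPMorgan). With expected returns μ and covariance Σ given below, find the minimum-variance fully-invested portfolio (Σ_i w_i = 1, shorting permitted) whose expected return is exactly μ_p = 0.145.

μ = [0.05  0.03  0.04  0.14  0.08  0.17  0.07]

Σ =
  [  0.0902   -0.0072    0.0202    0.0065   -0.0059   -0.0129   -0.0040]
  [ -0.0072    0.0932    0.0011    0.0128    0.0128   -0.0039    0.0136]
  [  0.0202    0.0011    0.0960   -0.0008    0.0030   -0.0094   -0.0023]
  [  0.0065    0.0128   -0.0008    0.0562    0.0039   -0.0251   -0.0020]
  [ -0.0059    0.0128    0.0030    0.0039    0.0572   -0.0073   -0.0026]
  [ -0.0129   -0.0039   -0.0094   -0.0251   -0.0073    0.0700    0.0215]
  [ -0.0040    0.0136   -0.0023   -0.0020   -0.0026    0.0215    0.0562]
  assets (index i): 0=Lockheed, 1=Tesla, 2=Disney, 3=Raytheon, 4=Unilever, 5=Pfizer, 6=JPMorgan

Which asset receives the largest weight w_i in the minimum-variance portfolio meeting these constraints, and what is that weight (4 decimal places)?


Pfizer (0.4371)

g=Σ⁻¹μ = [0.8182  -0.2659  0.6574  4.3055  1.7733  4.3976  -0.0520]
h=Σ⁻¹𝟙 = [12.8422  5.1007  10.1272  26.2712  19.1952  26.8152  9.4522]
a=μᵀg=1.547811  b=𝟙ᵀg=11.634048  c=𝟙ᵀh=109.803984  D=ac−b²=34.604737
λ₁=(c·0.145−b)/D = (109.803984·0.145−11.634048)/34.604737 = 0.123900
λ₂=(a−b·0.145)/D = (1.547811−11.634048·0.145)/34.604737 = -0.004020
w* = 0.123900·g + -0.004020·h:
  w_0 = 0.123900·0.8182 + -0.004020·12.8422 = 0.0497  (Lockheed)
  w_1 = 0.123900·-0.2659 + -0.004020·5.1007 = -0.0535  (Tesla)
  w_2 = 0.123900·0.6574 + -0.004020·10.1272 = 0.0407  (Disney)
  w_3 = 0.123900·4.3055 + -0.004020·26.2712 = 0.4278  (Raytheon)
  w_4 = 0.123900·1.7733 + -0.004020·19.1952 = 0.1425  (Unilever)
  w_5 = 0.123900·4.3976 + -0.004020·26.8152 = 0.4371  (Pfizer)
  w_6 = 0.123900·-0.0520 + -0.004020·9.4522 = -0.0445  (JPMorgan)
Σw_i=1.0000  μᵀw=0.1450
σ²=wᵀΣw=λ₁·μ_p+λ₂ = 0.123900·0.145 + -0.004020 = 0.013945 ≈ 0.0139


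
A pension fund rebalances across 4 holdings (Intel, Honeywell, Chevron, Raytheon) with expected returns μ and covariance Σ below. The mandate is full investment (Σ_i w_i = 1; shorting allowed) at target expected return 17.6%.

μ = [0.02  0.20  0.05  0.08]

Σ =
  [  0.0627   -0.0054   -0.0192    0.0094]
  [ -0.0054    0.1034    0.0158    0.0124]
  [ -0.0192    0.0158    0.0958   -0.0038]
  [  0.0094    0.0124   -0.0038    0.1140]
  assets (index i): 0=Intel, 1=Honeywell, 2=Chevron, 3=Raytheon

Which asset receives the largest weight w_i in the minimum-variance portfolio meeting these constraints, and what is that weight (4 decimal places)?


p=Σ⁻¹μ = [0.5116  1.8531  0.3374  0.4693]
q=Σ⁻¹𝟙 = [19.7061  7.8507  13.3604  6.7385]
a=μᵀp=0.435266  b=𝟙ᵀp=3.171355  c=𝟙ᵀq=47.655583  D=ac−b²=10.685371
λ₁=(c·0.176−b)/D = (47.655583·0.176−3.171355)/10.685371 = 0.488147
λ₂=(a−b·0.176)/D = (0.435266−3.171355·0.176)/10.685371 = -0.011501
w* = 0.488147·p + -0.011501·q:
  w_0 = 0.488147·0.5116 + -0.011501·19.7061 = 0.0231  (Intel)
  w_1 = 0.488147·1.8531 + -0.011501·7.8507 = 0.8143  (Honeywell)
  w_2 = 0.488147·0.3374 + -0.011501·13.3604 = 0.0111  (Chevron)
  w_3 = 0.488147·0.4693 + -0.011501·6.7385 = 0.1516  (Raytheon)
Σw_i=1.0000  μᵀw=0.1760
σ²=wᵀΣw=λ₁·μ_p+λ₂ = 0.488147·0.176 + -0.011501 = 0.074413 ≈ 0.0744

Honeywell (0.8143)


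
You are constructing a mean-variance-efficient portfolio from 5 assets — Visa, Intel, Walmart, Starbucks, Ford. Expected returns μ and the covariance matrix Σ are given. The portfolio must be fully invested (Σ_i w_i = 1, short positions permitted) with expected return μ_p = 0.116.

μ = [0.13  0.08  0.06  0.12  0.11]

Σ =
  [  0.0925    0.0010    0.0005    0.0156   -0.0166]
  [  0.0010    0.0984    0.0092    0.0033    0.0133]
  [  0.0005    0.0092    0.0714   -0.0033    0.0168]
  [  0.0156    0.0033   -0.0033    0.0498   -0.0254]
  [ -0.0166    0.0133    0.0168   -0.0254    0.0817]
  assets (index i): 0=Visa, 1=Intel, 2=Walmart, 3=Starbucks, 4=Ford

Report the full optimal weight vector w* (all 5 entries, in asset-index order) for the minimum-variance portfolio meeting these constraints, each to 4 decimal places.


g=Σ⁻¹μ = [1.2960  0.3180  0.3523  3.2844  2.5066]
h=Σ⁻¹𝟙 = [9.6222  5.5481  9.8322  27.4510  19.8043]
a=μᵀg=0.884909  b=𝟙ᵀg=7.757266  c=𝟙ᵀh=72.257887  D=ac−b²=3.766520
λ₁=(c·0.116−b)/D = (72.257887·0.116−7.757266)/3.766520 = 0.165843
λ₂=(a−b·0.116)/D = (0.884909−7.757266·0.116)/3.766520 = -0.003965
w* = 0.165843·g + -0.003965·h:
  w_0 = 0.165843·1.2960 + -0.003965·9.6222 = 0.1768  (Visa)
  w_1 = 0.165843·0.3180 + -0.003965·5.5481 = 0.0307  (Intel)
  w_2 = 0.165843·0.3523 + -0.003965·9.8322 = 0.0194  (Walmart)
  w_3 = 0.165843·3.2844 + -0.003965·27.4510 = 0.4359  (Starbucks)
  w_4 = 0.165843·2.5066 + -0.003965·19.8043 = 0.3372  (Ford)
Σw_i=1.0000  μᵀw=0.1160
σ²=wᵀΣw=λ₁·μ_p+λ₂ = 0.165843·0.116 + -0.003965 = 0.015273 ≈ 0.0153

0.1768  0.0307  0.0194  0.4359  0.3372


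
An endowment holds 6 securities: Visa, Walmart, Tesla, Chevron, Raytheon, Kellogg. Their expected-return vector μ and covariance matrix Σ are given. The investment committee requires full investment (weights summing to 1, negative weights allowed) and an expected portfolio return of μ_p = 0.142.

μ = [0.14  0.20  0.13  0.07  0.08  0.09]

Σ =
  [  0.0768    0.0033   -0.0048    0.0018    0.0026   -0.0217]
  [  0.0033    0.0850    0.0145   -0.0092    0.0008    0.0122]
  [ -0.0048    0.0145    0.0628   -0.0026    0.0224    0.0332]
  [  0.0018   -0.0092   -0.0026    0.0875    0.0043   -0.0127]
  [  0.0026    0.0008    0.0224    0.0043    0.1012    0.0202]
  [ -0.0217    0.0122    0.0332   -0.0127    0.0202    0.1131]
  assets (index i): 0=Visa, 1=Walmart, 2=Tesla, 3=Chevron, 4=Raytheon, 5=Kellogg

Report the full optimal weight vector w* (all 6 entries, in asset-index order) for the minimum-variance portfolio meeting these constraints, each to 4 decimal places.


g=Σ⁻¹μ = [1.9622  2.0699  1.3675  1.0965  0.2495  0.6261]
h=Σ⁻¹𝟙 = [15.1126  9.8118  8.9696  13.4174  5.1357  8.6393]
a=μᵀg=1.019540  b=𝟙ᵀg=7.371772  c=𝟙ᵀh=61.086336  D=ac−b²=7.936923
λ₁=(c·0.142−b)/D = (61.086336·0.142−7.371772)/7.936923 = 0.164105
λ₂=(a−b·0.142)/D = (1.019540−7.371772·0.142)/7.936923 = -0.003434
w* = 0.164105·g + -0.003434·h:
  w_0 = 0.164105·1.9622 + -0.003434·15.1126 = 0.2701  (Visa)
  w_1 = 0.164105·2.0699 + -0.003434·9.8118 = 0.3060  (Walmart)
  w_2 = 0.164105·1.3675 + -0.003434·8.9696 = 0.1936  (Tesla)
  w_3 = 0.164105·1.0965 + -0.003434·13.4174 = 0.1339  (Chevron)
  w_4 = 0.164105·0.2495 + -0.003434·5.1357 = 0.0233  (Raytheon)
  w_5 = 0.164105·0.6261 + -0.003434·8.6393 = 0.0731  (Kellogg)
Σw_i=1.0000  μᵀw=0.1420
σ²=wᵀΣw=λ₁·μ_p+λ₂ = 0.164105·0.142 + -0.003434 = 0.019869 ≈ 0.0199

0.2701  0.3060  0.1936  0.1339  0.0233  0.0731


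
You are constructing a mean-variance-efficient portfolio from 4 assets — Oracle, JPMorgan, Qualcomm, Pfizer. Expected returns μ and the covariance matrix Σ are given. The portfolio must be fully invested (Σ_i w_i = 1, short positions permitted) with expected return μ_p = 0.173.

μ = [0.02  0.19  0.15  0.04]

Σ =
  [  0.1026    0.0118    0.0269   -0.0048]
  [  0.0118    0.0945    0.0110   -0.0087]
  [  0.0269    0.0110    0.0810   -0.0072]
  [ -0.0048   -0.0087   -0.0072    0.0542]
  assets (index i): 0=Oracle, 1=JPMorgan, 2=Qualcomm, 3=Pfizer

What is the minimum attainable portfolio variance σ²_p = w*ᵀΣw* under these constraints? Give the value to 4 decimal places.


0.0444

x=Σ⁻¹μ = [-0.4571  1.9684  1.8483  1.2590]
y=Σ⁻¹𝟙 = [6.7839  10.5371  10.6311  22.1546]
a=μᵀx=0.692459  b=𝟙ᵀx=4.618568  c=𝟙ᵀy=50.106656  D=ac−b²=13.365633
λ₁=(c·0.173−b)/D = (50.106656·0.173−4.618568)/13.365633 = 0.303007
λ₂=(a−b·0.173)/D = (0.692459−4.618568·0.173)/13.365633 = -0.007972
w* = 0.303007·x + -0.007972·y:
  w_0 = 0.303007·-0.4571 + -0.007972·6.7839 = -0.1926  (Oracle)
  w_1 = 0.303007·1.9684 + -0.007972·10.5371 = 0.5124  (JPMorgan)
  w_2 = 0.303007·1.8483 + -0.007972·10.6311 = 0.4753  (Qualcomm)
  w_3 = 0.303007·1.2590 + -0.007972·22.1546 = 0.2049  (Pfizer)
Σw_i=1.0000  μᵀw=0.1730
σ²=wᵀΣw=λ₁·μ_p+λ₂ = 0.303007·0.173 + -0.007972 = 0.044448 ≈ 0.0444


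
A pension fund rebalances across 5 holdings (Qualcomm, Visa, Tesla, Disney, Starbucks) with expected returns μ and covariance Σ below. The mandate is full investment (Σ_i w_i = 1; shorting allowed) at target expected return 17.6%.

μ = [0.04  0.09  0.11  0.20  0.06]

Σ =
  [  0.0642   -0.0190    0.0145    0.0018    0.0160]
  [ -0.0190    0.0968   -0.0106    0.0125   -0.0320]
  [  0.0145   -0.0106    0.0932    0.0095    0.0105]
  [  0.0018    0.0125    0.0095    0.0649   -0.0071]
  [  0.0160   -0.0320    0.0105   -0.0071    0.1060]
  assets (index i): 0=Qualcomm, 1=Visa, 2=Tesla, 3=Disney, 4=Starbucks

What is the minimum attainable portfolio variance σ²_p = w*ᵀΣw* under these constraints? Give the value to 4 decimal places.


x=Σ⁻¹μ = [0.4329  1.0441  0.8374  2.8470  0.9236]
y=Σ⁻¹𝟙 = [15.4133  16.6730  7.6332  11.9855  12.1875]
a=μᵀx=0.828224  b=𝟙ᵀx=6.085097  c=𝟙ᵀy=63.892390  D=ac−b²=15.888828
λ₁=(c·0.176−b)/D = (63.892390·0.176−6.085097)/15.888828 = 0.324754
λ₂=(a−b·0.176)/D = (0.828224−6.085097·0.176)/15.888828 = -0.015278
w* = 0.324754·x + -0.015278·y:
  w_0 = 0.324754·0.4329 + -0.015278·15.4133 = -0.0949  (Qualcomm)
  w_1 = 0.324754·1.0441 + -0.015278·16.6730 = 0.0843  (Visa)
  w_2 = 0.324754·0.8374 + -0.015278·7.6332 = 0.1553  (Tesla)
  w_3 = 0.324754·2.8470 + -0.015278·11.9855 = 0.7415  (Disney)
  w_4 = 0.324754·0.9236 + -0.015278·12.1875 = 0.1138  (Starbucks)
Σw_i=1.0000  μᵀw=0.1760
σ²=wᵀΣw=λ₁·μ_p+λ₂ = 0.324754·0.176 + -0.015278 = 0.041879 ≈ 0.0419

0.0419


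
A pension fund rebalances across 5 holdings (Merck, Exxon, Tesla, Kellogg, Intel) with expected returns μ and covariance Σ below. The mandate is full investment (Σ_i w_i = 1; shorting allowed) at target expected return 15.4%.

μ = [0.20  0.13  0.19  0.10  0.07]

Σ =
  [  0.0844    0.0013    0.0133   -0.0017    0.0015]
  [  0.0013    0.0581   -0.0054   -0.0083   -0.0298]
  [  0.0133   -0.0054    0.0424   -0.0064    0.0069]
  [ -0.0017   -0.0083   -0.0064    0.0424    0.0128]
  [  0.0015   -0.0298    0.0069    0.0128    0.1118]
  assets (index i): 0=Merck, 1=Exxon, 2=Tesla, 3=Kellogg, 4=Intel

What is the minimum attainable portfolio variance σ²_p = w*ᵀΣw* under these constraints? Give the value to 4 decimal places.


0.0114

x=Σ⁻¹μ = [1.6088  3.6039  4.8401  3.6012  0.8541]
y=Σ⁻¹𝟙 = [7.4171  29.9370  27.7712  30.4243  11.6274]
a=μᵀx=2.129791  b=𝟙ᵀx=14.508116  c=𝟙ᵀy=107.177075  D=ac−b²=17.779301
λ₁=(c·0.154−b)/D = (107.177075·0.154−14.508116)/17.779301 = 0.112330
λ₂=(a−b·0.154)/D = (2.129791−14.508116·0.154)/17.779301 = -0.005875
w* = 0.112330·x + -0.005875·y:
  w_0 = 0.112330·1.6088 + -0.005875·7.4171 = 0.1371  (Merck)
  w_1 = 0.112330·3.6039 + -0.005875·29.9370 = 0.2289  (Exxon)
  w_2 = 0.112330·4.8401 + -0.005875·27.7712 = 0.3805  (Tesla)
  w_3 = 0.112330·3.6012 + -0.005875·30.4243 = 0.2258  (Kellogg)
  w_4 = 0.112330·0.8541 + -0.005875·11.6274 = 0.0276  (Intel)
Σw_i=1.0000  μᵀw=0.1540
σ²=wᵀΣw=λ₁·μ_p+λ₂ = 0.112330·0.154 + -0.005875 = 0.011424 ≈ 0.0114


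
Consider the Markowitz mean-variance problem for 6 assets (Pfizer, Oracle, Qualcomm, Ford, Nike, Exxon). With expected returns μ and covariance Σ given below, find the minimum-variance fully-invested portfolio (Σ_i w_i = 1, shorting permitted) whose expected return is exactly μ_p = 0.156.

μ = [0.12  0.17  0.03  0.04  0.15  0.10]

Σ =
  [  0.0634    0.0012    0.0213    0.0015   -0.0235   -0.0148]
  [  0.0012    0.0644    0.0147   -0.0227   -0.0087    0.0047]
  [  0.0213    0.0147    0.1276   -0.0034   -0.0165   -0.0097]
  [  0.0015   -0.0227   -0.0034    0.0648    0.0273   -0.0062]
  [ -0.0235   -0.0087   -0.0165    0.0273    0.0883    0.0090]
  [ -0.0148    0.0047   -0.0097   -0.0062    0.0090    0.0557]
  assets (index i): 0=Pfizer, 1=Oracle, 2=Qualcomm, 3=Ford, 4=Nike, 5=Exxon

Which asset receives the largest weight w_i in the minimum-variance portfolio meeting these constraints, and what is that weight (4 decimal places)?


x=Σ⁻¹μ = [3.2355  3.0734  -0.1736  0.8105  2.3683  2.0730]
y=Σ⁻¹𝟙 = [23.0375  20.6679  5.4799  19.5953  12.0612  23.5172]
a=μᵀx=1.500508  b=𝟙ᵀx=11.387160  c=𝟙ᵀy=104.359034  D=ac−b²=26.924112
λ₁=(c·0.156−b)/D = (104.359034·0.156−11.387160)/26.924112 = 0.181727
λ₂=(a−b·0.156)/D = (1.500508−11.387160·0.156)/26.924112 = -0.010247
w* = 0.181727·x + -0.010247·y:
  w_0 = 0.181727·3.2355 + -0.010247·23.0375 = 0.3519  (Pfizer)
  w_1 = 0.181727·3.0734 + -0.010247·20.6679 = 0.3467  (Oracle)
  w_2 = 0.181727·-0.1736 + -0.010247·5.4799 = -0.0877  (Qualcomm)
  w_3 = 0.181727·0.8105 + -0.010247·19.5953 = -0.0535  (Ford)
  w_4 = 0.181727·2.3683 + -0.010247·12.0612 = 0.3068  (Nike)
  w_5 = 0.181727·2.0730 + -0.010247·23.5172 = 0.1357  (Exxon)
Σw_i=1.0000  μᵀw=0.1560
σ²=wᵀΣw=λ₁·μ_p+λ₂ = 0.181727·0.156 + -0.010247 = 0.018103 ≈ 0.0181

Pfizer (0.3519)
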